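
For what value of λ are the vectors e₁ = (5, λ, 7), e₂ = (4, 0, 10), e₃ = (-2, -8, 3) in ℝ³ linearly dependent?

Place the vectors as rows of a 3×3 matrix; dependence ⇔ determinant zero.
Cofactor expansion gives det = 176 - 32*λ.
Solving 176 - 32*λ = 0 yields λ = 11/2.

λ = 11/2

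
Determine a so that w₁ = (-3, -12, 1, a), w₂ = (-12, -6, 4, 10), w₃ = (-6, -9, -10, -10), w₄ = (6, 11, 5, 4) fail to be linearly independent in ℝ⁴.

Dependence holds iff the 4×4 matrix [w₁ w₂ w₃ w₄] is singular.
Expanding, det = 648*a - 1242.
Setting this to zero gives a = 23/12.

a = 23/12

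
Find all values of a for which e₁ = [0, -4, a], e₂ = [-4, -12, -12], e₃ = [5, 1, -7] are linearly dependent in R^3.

Place the vectors as rows of a 3×3 matrix; dependence ⇔ determinant zero.
Cofactor expansion gives det = 56*a + 352.
Setting this to zero gives a = -44/7.

a = -44/7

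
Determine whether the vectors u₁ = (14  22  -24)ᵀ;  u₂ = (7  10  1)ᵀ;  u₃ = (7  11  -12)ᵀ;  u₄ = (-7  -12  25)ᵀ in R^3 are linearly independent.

There are 4 vectors in a 3-dimensional space, so they cannot be linearly independent.

linearly dependent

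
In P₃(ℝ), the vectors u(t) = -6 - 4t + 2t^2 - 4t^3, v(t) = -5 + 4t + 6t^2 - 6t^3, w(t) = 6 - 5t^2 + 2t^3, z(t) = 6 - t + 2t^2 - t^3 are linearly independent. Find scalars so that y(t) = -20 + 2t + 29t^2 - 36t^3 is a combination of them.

y = 3u + 4v + w + 2z

Identify each element with its coordinate vector in ℝ⁴ via {1, t, …, t^3}.
Since u, v, w, z are independent, the coefficients expressing y are uniquely determined by a linear system.
The system has the unique solution (c₁, …, c₄) = (3, 4, 1, 2).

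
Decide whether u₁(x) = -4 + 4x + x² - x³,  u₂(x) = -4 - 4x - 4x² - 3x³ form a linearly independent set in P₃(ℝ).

linearly independent

Take coordinates with respect to the standard basis {1, x, …, x³}.
Place the vectors as rows of a 2×4 matrix and reduce to echelon form.
The reduction yields 2 nonzero rows, so the rank is 2.
Since rank = 2 (the number of vectors), the set is linearly independent.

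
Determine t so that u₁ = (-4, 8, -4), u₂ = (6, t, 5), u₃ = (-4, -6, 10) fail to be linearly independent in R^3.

Place the vectors as rows of a 3×3 matrix; dependence ⇔ determinant zero.
Expanding, det = -56*t - 616.
This vanishes exactly when t = -11.

t = -11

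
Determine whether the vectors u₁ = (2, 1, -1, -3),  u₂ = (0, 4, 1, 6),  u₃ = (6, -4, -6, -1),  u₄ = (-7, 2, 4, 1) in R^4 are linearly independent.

linearly independent

Row-reduce the matrix whose columns are u₁, u₂, u₃, u₄.
The reduction yields 4 nonzero rows, so the rank is 4.
Since rank = 4 (the number of vectors), the set is linearly independent.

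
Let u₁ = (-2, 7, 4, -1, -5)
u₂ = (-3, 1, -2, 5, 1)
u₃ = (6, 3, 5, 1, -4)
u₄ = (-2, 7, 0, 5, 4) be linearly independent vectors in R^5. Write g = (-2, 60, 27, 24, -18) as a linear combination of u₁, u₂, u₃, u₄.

g = 4u₁ + 2u₂ + 3u₃ + 3u₄

Set up the augmented matrix [u₁ | u₂ | u₃ | u₄ | g] and row-reduce.
The system has the unique solution (c₁, …, c₄) = (4, 2, 3, 3).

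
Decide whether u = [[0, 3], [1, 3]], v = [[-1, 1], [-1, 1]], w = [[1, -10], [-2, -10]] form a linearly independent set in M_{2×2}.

linearly dependent

Take coordinates with respect to the standard basis {E₁₁, E₁₂, E₂₁, E₂₂}.
Row-reduce the matrix whose columns are u, v, w.
The reduction yields 2 nonzero rows, so the rank is 2.
Since rank 2 < 3, the set is linearly dependent.
Indeed 3u + v + w = 0.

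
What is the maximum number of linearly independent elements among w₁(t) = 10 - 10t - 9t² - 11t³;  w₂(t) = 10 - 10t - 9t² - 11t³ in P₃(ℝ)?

Represent each element by its coordinate vector in ℝ⁴.
Put the 4×2 matrix [w₁|w₂] into echelon form.
Reduction leaves 1 leading entry, giving rank 1.

1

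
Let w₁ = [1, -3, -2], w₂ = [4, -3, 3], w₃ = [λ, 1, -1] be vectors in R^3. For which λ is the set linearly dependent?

λ = -4/3

The set is linearly dependent precisely when det[w₁; w₂; w₃] = 0.
Cofactor expansion gives det = -15*λ - 20.
This vanishes exactly when λ = -4/3.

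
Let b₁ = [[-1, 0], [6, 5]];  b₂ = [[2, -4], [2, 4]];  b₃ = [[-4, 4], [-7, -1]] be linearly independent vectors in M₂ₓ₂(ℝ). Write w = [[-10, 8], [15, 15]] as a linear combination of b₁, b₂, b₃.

Take coordinate vectors relative to {E₁₁, E₁₂, E₂₁, E₂₂}.
Write w = c₁b₁ + … + c₃b₃ and equate components.
The system has the unique solution (c₁, c₂, c₃) = (4, -1, 1).

w = 4b₁ - b₂ + b₃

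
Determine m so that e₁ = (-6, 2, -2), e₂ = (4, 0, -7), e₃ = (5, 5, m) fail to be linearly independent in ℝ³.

Dependence holds iff the 3×3 matrix [e₁ e₂ e₃] is singular.
The determinant works out to -8*m - 320.
Setting this to zero gives m = -40.

m = -40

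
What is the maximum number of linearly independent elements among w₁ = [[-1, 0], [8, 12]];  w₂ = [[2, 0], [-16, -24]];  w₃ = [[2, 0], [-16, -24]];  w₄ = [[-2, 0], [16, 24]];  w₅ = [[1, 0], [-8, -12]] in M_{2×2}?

1

Represent each element by its coordinate vector in ℝ⁴.
Put the 4×5 matrix [w₁|w₂|w₃|w₄|w₅] into echelon form.
There is 1 pivot column, so rank = 1.
(With 5 elements in a 4-dimensional space the rank is at most 4.)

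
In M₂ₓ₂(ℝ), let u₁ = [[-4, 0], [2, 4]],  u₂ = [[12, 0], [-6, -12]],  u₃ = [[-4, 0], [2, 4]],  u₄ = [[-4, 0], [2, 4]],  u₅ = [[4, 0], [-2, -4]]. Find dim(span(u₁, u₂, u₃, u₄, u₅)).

1

Represent each element by its coordinate vector in ℝ⁴.
Form the matrix with u₁, u₂, u₃, u₄, u₅ as columns and reduce.
Exactly 1 pivot survives; hence the rank is 1.
(With 5 elements in a 4-dimensional space the rank is at most 4.)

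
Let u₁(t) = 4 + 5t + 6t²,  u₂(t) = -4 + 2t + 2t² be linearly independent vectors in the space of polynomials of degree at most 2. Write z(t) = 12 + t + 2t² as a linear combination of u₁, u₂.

Take coordinate vectors relative to {1, t, t²}.
Set up the augmented matrix [u₁ | u₂ | z] and row-reduce.
Row-reducing the augmented matrix gives the unique coefficients (a₁, a₂) = (1, -2).

z = u₁ - 2u₂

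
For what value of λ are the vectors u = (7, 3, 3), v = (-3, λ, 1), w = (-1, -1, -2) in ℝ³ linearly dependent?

Dependence holds iff the 3×3 matrix [u v w] is singular.
The determinant works out to -11*λ - 5.
This vanishes exactly when λ = -5/11.

λ = -5/11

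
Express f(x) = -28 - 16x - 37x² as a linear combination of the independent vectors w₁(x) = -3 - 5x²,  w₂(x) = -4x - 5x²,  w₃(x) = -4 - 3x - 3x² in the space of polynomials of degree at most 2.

f = 4w₁ + w₂ + 4w₃

Work in coordinates with respect to the standard basis {1, x, x²}.
Write f = a₁w₁ + … + a₃w₃ and equate components.
Row-reducing the augmented matrix gives the unique coefficients (a₁, a₂, a₃) = (4, 1, 4).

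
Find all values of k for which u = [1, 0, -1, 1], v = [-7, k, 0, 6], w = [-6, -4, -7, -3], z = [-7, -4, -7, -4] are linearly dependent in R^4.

The vectors are dependent exactly when the determinant of the matrix with rows u, v, w, z vanishes.
Expanding, det = 3*k + 52.
Setting this to zero gives k = -52/3.

k = -52/3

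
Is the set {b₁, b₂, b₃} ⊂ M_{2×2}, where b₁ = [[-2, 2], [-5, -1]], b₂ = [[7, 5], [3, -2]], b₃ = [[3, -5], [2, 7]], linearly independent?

Write each element as a coordinate vector in ℝ⁴ using {E₁₁, E₁₂, E₂₁, E₂₂}.
Row-reduce the matrix whose columns are b₁, b₂, b₃.
The reduction yields 3 nonzero rows, so the rank is 3.
Since rank = 3 (the number of vectors), the set is linearly independent.

linearly independent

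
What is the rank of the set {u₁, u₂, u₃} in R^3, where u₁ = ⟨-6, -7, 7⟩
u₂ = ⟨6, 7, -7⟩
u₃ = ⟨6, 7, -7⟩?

1

Form the matrix with u₁, u₂, u₃ as columns and reduce.
The echelon form has 1 nonzero row, so the rank is 1.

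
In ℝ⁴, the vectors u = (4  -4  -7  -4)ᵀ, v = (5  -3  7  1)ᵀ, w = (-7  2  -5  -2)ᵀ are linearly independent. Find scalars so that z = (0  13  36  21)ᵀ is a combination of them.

Write z = a₁u + … + a₃w and equate components.
The system has the unique solution (a₁, a₂, a₃) = (-4, -1, -3).

z = -4u - v - 3w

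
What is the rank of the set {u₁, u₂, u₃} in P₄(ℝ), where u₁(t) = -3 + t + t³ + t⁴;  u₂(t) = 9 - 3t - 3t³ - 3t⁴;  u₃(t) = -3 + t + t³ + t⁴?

Represent each element by its coordinate vector in ℝ⁵.
Form the matrix with u₁, u₂, u₃ as columns and reduce.
Reduction leaves 1 leading entry, giving rank 1.

1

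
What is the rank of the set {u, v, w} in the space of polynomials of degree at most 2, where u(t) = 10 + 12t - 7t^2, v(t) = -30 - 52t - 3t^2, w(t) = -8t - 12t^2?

Represent each element by its coordinate vector in ℝ³.
Put the 3×3 matrix [u|v|w] into echelon form.
Exactly 2 pivots survive; hence the rank is 2.

rank 2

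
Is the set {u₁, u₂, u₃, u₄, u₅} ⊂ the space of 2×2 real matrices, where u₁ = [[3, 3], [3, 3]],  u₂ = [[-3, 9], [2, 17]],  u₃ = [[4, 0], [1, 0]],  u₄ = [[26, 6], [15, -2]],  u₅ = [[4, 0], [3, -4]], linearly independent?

linearly dependent

Write each element as a coordinate vector in ℝ⁴ using {E₁₁, E₁₂, E₂₁, E₂₂}.
There are 5 vectors in a 4-dimensional space, so they cannot be linearly independent.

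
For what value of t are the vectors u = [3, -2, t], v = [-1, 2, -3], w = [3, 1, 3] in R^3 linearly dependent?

The vectors are dependent exactly when the determinant of the matrix with rows u, v, w vanishes.
Cofactor expansion gives det = 39 - 7*t.
Solving 39 - 7*t = 0 yields t = 39/7.

t = 39/7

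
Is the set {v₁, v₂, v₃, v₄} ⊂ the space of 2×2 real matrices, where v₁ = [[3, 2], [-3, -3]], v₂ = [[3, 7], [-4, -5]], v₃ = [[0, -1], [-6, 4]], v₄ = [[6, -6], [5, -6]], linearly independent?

Take coordinates with respect to the standard basis {E₁₁, E₁₂, E₂₁, E₂₂}.
Row-reduce the matrix whose columns are v₁, v₂, v₃, v₄.
The reduction yields 4 nonzero rows, so the rank is 4.
Since rank = 4 (the number of vectors), the set is linearly independent.

linearly independent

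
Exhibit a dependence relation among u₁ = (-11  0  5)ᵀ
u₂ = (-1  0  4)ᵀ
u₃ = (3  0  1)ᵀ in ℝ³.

Write the vectors as columns of a matrix and find a nonzero vector in its null space.
A generator of the null space is (1, -2, 3).

u₁ - 2u₂ + 3u₃ = 0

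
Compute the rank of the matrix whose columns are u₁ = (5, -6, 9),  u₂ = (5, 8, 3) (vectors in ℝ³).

Apply Gaussian elimination to the matrix whose rows are u₁, u₂.
The echelon form has 2 nonzero rows, so the rank is 2.

2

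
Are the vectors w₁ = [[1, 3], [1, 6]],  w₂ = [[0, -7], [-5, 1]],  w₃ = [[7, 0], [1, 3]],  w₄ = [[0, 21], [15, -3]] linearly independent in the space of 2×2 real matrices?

linearly dependent

Take coordinates with respect to the standard basis {E₁₁, E₁₂, E₂₁, E₂₂}.
Place the vectors as rows of a 4×4 matrix and reduce to echelon form.
The reduction yields 3 nonzero rows, so the rank is 3.
Since rank 3 < 4, the set is linearly dependent.
Indeed 3w₂ + w₄ = 0.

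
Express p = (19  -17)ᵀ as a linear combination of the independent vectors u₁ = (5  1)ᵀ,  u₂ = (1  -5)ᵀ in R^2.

Since u₁, u₂ are independent, the coefficients expressing p are uniquely determined by a linear system.
The system has the unique solution (a₁, a₂) = (3, 4).

p = 3u₁ + 4u₂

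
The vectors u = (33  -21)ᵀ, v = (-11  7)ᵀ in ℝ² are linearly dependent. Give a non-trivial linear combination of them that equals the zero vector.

Solve the homogeneous system with u, v as columns by row-reducing the coefficient matrix.
A generator of the null space is (1, 3).

u + 3v = 0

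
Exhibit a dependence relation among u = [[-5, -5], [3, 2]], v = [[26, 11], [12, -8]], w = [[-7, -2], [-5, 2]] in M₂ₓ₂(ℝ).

Pass to coordinate vectors relative to the basis {E₁₁, E₁₂, E₂₁, E₂₂}.
Solve the homogeneous system with u, v, w as columns by row-reducing the coefficient matrix.
The free variable yields coefficients (1, 1, 3) (any nonzero multiple also works).

u + v + 3w = 0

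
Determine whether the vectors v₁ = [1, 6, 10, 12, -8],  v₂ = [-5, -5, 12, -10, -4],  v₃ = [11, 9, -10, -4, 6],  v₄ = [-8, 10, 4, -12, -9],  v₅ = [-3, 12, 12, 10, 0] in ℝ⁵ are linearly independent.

Row-reduce the matrix whose columns are v₁, v₂, v₃, v₄, v₅.
The reduction yields 5 nonzero rows, so the rank is 5.
Since rank = 5 (the number of vectors), the set is linearly independent.

linearly independent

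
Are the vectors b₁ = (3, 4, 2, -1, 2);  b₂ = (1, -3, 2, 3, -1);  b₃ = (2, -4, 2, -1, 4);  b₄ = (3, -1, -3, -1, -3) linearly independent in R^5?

Row-reduce the matrix whose columns are b₁, b₂, b₃, b₄.
The reduction yields 4 nonzero rows, so the rank is 4.
Since rank = 4 (the number of vectors), the set is linearly independent.

linearly independent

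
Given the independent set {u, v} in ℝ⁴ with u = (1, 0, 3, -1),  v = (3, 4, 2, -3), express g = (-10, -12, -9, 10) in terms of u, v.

Since u, v are independent, the coefficients expressing g are uniquely determined by a linear system.
Row-reducing the augmented matrix gives the unique coefficients (c₁, c₂) = (-1, -3).

g = -u - 3v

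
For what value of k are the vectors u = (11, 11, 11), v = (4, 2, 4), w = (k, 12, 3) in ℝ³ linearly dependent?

k = 3

The vectors are dependent exactly when the determinant of the matrix with rows u, v, w vanishes.
The determinant works out to 22*k - 66.
Setting this to zero gives k = 3.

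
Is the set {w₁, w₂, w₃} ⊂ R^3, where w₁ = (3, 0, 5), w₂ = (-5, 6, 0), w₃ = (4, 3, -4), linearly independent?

linearly independent

Form the 3×3 matrix with these as columns; its determinant is -267.
A nonzero determinant means the columns are linearly independent.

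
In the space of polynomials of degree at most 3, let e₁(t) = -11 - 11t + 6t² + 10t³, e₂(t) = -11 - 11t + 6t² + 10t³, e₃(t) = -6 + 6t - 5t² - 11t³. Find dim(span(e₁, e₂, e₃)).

2

Pass to coordinate vectors with respect to the basis {1, t, …, t³}.
Form the matrix with e₁, e₂, e₃ as columns and reduce.
There are 2 pivot columns, so rank = 2.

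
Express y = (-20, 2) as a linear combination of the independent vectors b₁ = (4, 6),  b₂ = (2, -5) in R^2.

y = -3b₁ - 4b₂

Since b₁, b₂ are independent, the coefficients expressing y are uniquely determined by a linear system.
The system has the unique solution (c₁, c₂) = (-3, -4).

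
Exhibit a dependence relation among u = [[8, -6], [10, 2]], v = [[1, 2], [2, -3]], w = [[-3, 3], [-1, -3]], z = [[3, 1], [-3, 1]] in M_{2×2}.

Write each element as a vector in ℝ⁴ using {E₁₁, E₁₂, E₂₁, E₂₂}.
Write the vectors as columns of a matrix and find a nonzero vector in its null space.
One solution (up to scaling) is (1, -2, 3, 1).

u - 2v + 3w + z = 0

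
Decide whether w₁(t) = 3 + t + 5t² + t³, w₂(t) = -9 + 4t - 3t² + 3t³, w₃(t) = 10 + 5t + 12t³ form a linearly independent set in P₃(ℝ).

linearly independent

Write each element as a coordinate vector in ℝ⁴ using {1, t, …, t³}.
Row-reduce the matrix whose columns are w₁, w₂, w₃.
The reduction yields 3 nonzero rows, so the rank is 3.
Since rank = 3 (the number of vectors), the set is linearly independent.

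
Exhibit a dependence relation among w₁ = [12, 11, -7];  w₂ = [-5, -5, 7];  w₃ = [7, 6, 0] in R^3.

Write the vectors as columns of a matrix and find a nonzero vector in its null space.
A generator of the null space is (1, 1, -1).

w₁ + w₂ - w₃ = 0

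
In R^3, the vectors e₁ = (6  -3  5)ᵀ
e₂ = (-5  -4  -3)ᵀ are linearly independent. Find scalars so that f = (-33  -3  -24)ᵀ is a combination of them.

f = -3e₁ + 3e₂

Since e₁, e₂ are independent, the coefficients expressing f are uniquely determined by a linear system.
The system has the unique solution (α₁, α₂) = (-3, 3).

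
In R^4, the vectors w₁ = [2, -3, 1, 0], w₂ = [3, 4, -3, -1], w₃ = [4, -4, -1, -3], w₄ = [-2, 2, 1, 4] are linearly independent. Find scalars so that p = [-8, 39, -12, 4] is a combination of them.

Solve the system with w₁, w₂, w₃, w₄ as columns and p as the right-hand side.
Row-reducing the augmented matrix gives the unique coefficients (a₁, …, a₄) = (-3, 4, -4, -1).

p = -3w₁ + 4w₂ - 4w₃ - w₄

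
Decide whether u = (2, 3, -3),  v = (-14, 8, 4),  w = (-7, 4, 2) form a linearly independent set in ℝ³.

The matrix [u|v|w] has determinant 0.
A zero determinant means the columns are linearly dependent.
Indeed v - 2w = 0.

linearly dependent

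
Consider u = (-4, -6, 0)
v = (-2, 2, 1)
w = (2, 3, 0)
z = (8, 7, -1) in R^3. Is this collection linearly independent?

linearly dependent

There are 4 vectors in a 3-dimensional space, so they cannot be linearly independent.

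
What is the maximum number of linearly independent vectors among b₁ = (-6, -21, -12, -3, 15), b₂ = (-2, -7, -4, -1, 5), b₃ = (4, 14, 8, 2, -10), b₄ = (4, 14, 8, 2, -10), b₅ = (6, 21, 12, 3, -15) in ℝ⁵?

1

Apply Gaussian elimination to the matrix whose rows are b₁, b₂, b₃, b₄, b₅.
Exactly 1 pivot survives; hence the rank is 1.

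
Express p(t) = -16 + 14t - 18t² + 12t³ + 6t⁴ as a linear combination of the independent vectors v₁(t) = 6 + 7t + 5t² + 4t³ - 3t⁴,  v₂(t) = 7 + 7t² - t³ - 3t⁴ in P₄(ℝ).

Work in coordinates with respect to the standard basis {1, t, …, t⁴}.
Write p = c₁v₁ + c₂v₂ and equate components.
The system has the unique solution (c₁, c₂) = (2, -4).

p = 2v₁ - 4v₂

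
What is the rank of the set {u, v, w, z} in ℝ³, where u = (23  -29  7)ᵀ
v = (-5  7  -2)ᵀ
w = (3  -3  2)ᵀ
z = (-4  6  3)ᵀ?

3

Form the matrix with u, v, w, z as columns and reduce.
The echelon form has 3 nonzero rows, so the rank is 3.
(With 4 elements in a 3-dimensional space the rank is at most 3.)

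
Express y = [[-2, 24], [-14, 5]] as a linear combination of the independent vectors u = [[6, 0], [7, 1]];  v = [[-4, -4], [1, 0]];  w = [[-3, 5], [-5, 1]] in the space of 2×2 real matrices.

Take coordinate vectors relative to {E₁₁, E₁₂, E₂₁, E₂₂}.
Set up the augmented matrix [u | v | w | y] and row-reduce.
Back-substitution yields (α₁, α₂, α₃) = (1, -1, 4).

y = u - v + 4w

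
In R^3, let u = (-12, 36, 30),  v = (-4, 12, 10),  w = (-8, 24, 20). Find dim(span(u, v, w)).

1

Apply Gaussian elimination to the matrix whose rows are u, v, w.
The echelon form has 1 nonzero row, so the rank is 1.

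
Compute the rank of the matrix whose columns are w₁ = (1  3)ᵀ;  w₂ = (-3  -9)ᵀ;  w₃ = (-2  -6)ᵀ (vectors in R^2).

1

Put the 2×3 matrix [w₁|w₂|w₃] into echelon form.
Reduction leaves 1 leading entry, giving rank 1.
(With 3 elements in a 2-dimensional space the rank is at most 2.)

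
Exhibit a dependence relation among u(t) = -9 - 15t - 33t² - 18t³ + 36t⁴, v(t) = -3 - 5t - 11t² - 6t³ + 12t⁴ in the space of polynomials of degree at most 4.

Pass to coordinate vectors relative to the basis {1, t, …, t⁴}.
Row-reduce the matrix with u, v as columns; the null space gives the coefficients.
A generator of the null space is (1, -3).

u - 3v = 0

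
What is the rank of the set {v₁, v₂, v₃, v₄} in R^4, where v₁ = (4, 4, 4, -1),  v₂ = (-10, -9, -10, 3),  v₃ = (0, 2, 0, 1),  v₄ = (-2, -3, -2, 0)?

2

Form the matrix with v₁, v₂, v₃, v₄ as columns and reduce.
The echelon form has 2 nonzero rows, so the rank is 2.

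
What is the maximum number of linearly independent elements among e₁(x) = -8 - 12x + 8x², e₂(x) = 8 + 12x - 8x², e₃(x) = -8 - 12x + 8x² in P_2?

1

Pass to coordinate vectors with respect to the basis {1, x, x²}.
Apply Gaussian elimination to the matrix whose rows are e₁, e₂, e₃.
Reduction leaves 1 leading entry, giving rank 1.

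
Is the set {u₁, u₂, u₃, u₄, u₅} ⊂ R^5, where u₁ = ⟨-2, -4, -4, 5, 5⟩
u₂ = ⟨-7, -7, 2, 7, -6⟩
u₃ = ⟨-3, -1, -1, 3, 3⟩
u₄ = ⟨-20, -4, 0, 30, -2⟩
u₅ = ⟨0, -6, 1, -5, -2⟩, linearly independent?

linearly dependent

The matrix [u₁|u₂|u₃|u₄|u₅] has determinant 0.
A zero determinant means the columns are linearly dependent.
Indeed 2u₂ + 2u₃ - u₄ - 2u₅ = 0.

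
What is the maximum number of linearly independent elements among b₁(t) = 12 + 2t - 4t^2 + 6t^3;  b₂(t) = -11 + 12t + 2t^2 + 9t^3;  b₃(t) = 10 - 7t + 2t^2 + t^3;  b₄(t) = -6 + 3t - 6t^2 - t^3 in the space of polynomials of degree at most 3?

Use coordinates relative to {1, t, …, t^3}.
Row-reduce the 4×4 matrix with these as rows.
Exactly 4 pivots survive; hence the rank is 4.

4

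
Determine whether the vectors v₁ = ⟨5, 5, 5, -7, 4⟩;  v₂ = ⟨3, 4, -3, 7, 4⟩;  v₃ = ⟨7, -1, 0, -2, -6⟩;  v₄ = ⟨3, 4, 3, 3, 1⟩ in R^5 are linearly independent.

Row-reduce the matrix whose columns are v₁, v₂, v₃, v₄.
The reduction yields 4 nonzero rows, so the rank is 4.
Since rank = 4 (the number of vectors), the set is linearly independent.

linearly independent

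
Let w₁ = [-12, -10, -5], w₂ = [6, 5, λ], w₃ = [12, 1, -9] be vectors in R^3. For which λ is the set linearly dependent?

λ = 5/2

The set is linearly dependent precisely when det[w₁; w₂; w₃] = 0.
Expanding, det = 270 - 108*λ.
Solving 270 - 108*λ = 0 yields λ = 5/2.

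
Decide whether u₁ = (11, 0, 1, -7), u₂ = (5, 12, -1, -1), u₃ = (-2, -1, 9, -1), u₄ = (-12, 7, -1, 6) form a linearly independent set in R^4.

linearly independent

Form the 4×4 matrix with these as columns; its determinant is -3220.
A nonzero determinant means the columns are linearly independent.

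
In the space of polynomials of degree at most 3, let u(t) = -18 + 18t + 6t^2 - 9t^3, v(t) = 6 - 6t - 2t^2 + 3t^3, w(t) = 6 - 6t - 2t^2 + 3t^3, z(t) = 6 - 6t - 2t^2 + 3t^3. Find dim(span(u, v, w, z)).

Represent each element by its coordinate vector in ℝ⁴.
Form the matrix with u, v, w, z as columns and reduce.
Exactly 1 pivot survives; hence the rank is 1.

1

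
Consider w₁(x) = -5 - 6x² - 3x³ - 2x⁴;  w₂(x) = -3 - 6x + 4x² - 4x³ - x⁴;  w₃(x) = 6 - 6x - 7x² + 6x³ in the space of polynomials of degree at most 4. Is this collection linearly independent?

Write each element as a coordinate vector in ℝ⁵ using {1, x, …, x⁴}.
Place the vectors as rows of a 3×5 matrix and reduce to echelon form.
The reduction yields 3 nonzero rows, so the rank is 3.
Since rank = 3 (the number of vectors), the set is linearly independent.

linearly independent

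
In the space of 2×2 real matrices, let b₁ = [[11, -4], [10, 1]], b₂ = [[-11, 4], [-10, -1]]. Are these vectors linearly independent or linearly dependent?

Take coordinates with respect to the standard basis {E₁₁, E₁₂, E₂₁, E₂₂}.
Place the vectors as rows of a 2×4 matrix and reduce to echelon form.
The reduction yields 1 nonzero row, so the rank is 1.
Since rank 1 < 2, the set is linearly dependent.

linearly dependent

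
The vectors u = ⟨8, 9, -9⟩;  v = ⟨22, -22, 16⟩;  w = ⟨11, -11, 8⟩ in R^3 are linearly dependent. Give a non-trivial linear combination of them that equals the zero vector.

Write the vectors as columns of a matrix and find a nonzero vector in its null space.
The free variable yields coefficients (0, 1, -2) (any nonzero multiple also works).

v - 2w = 0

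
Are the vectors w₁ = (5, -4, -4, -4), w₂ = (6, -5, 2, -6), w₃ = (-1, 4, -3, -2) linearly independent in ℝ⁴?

linearly independent

Row-reduce the matrix whose columns are w₁, w₂, w₃.
The reduction yields 3 nonzero rows, so the rank is 3.
Since rank = 3 (the number of vectors), the set is linearly independent.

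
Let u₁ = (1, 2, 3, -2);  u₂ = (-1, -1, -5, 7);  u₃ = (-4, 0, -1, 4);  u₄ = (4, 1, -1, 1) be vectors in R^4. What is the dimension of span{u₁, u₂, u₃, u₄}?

dim = 3

Put the 4×4 matrix [u₁|u₂|u₃|u₄] into echelon form.
There are 3 pivot columns, so rank = 3.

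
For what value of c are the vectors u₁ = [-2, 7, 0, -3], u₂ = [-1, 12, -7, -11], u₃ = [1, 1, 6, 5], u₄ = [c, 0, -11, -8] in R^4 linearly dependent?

c = 55/4

Dependence holds iff the 4×4 matrix [u₁ u₂ u₃ u₄] is singular.
Cofactor expansion gives det = 20*c - 275.
Solving 20*c - 275 = 0 yields c = 55/4.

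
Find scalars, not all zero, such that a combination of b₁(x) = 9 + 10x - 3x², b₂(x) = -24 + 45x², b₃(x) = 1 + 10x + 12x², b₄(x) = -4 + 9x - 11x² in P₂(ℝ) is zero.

Write each element as a vector in ℝ³ using {1, x, x²}.
Row-reduce the matrix with b₁, b₂, b₃, b₄ as columns; the null space gives the coefficients.
The free variable yields coefficients (3, 1, -3, 0) (any nonzero multiple also works).

3b₁ + b₂ - 3b₃ = 0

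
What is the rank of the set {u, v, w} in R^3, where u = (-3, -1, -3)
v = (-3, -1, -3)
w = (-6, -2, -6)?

Apply Gaussian elimination to the matrix whose rows are u, v, w.
Reduction leaves 1 leading entry, giving rank 1.

rank 1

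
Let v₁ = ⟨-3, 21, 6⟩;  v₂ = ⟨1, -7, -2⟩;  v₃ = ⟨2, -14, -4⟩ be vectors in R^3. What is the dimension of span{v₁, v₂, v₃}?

Form the matrix with v₁, v₂, v₃ as columns and reduce.
There is 1 pivot column, so rank = 1.

1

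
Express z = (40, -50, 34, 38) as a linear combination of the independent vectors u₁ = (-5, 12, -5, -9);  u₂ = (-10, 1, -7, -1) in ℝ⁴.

z = -4u₁ - 2u₂

Since u₁, u₂ are independent, the coefficients expressing z are uniquely determined by a linear system.
The system has the unique solution (a₁, a₂) = (-4, -2).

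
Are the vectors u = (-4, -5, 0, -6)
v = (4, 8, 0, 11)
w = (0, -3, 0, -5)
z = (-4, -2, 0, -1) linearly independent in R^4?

linearly dependent

Form the 4×4 matrix with these as columns; its determinant is 0.
A zero determinant means the columns are linearly dependent.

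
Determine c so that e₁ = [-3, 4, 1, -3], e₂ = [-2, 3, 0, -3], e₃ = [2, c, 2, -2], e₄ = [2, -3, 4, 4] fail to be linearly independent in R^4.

c = -4/5

The set is linearly dependent precisely when det[e₁; e₂; e₃; e₄] = 0.
Expanding, det = 10*c + 8.
Solving 10*c + 8 = 0 yields c = -4/5.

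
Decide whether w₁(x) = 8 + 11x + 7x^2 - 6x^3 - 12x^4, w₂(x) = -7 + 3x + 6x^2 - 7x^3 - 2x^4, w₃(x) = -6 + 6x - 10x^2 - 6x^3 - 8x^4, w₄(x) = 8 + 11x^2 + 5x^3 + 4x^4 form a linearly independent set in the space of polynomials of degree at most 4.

linearly independent

Write each element as a coordinate vector in ℝ⁵ using {1, x, …, x^4}.
Place the vectors as rows of a 4×5 matrix and reduce to echelon form.
The reduction yields 4 nonzero rows, so the rank is 4.
Since rank = 4 (the number of vectors), the set is linearly independent.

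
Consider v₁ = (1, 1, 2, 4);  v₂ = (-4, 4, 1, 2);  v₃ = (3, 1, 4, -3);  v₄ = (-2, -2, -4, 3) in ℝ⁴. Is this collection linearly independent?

Row-reduce the matrix whose columns are v₁, v₂, v₃, v₄.
The reduction yields 4 nonzero rows, so the rank is 4.
Since rank = 4 (the number of vectors), the set is linearly independent.

linearly independent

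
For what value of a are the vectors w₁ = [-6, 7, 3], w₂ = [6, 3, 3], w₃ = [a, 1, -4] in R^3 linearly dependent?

The vectors are dependent exactly when the determinant of the matrix with rows w₁, w₂, w₃ vanishes.
Expanding, det = 12*a + 276.
Solving 12*a + 276 = 0 yields a = -23.

a = -23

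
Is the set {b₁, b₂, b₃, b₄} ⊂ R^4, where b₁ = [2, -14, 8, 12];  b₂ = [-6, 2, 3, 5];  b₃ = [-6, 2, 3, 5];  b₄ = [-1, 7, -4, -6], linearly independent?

linearly dependent

Two of the vectors are equal, giving an immediate dependence.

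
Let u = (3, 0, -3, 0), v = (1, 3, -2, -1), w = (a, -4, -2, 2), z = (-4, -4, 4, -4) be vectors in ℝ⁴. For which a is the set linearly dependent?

Dependence holds iff the 4×4 matrix [u v w z] is singular.
Expanding, det = 168 - 48*a.
Solving 168 - 48*a = 0 yields a = 7/2.

a = 7/2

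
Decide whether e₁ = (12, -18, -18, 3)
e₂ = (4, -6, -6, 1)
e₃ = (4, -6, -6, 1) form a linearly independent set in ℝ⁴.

linearly dependent

Two of the vectors are equal, giving an immediate dependence.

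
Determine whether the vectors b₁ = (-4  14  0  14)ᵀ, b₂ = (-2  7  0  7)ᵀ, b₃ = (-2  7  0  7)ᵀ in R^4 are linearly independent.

linearly dependent

One vector is a scalar multiple of another, so the set is dependent.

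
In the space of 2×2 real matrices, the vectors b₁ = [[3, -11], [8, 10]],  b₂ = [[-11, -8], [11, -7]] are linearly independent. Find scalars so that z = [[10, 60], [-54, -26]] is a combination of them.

z = -4b₁ - 2b₂

Work in coordinates with respect to the standard basis {E₁₁, E₁₂, E₂₁, E₂₂}.
Since b₁, b₂ are independent, the coefficients expressing z are uniquely determined by a linear system.
The system has the unique solution (c₁, c₂) = (-4, -2).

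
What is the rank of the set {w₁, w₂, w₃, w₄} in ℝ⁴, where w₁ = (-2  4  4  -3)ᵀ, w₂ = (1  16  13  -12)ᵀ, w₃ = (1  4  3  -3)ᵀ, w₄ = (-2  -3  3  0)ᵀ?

rank 3

Put the 4×4 matrix [w₁|w₂|w₃|w₄] into echelon form.
Exactly 3 pivots survive; hence the rank is 3.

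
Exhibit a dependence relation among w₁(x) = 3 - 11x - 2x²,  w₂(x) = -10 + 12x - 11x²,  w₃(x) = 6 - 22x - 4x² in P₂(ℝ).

Pass to coordinate vectors relative to the basis {1, x, x²}.
Row-reduce the matrix with w₁, w₂, w₃ as columns; the null space gives the coefficients.
One solution (up to scaling) is (2, 0, -1).

2w₁ - w₃ = 0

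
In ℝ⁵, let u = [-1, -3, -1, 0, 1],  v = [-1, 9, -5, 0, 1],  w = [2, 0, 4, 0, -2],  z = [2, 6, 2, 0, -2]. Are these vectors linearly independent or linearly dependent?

Row-reduce the matrix whose columns are u, v, w, z.
The reduction yields 2 nonzero rows, so the rank is 2.
Since rank 2 < 4, the set is linearly dependent.
Indeed 3u + v + 2w = 0.

linearly dependent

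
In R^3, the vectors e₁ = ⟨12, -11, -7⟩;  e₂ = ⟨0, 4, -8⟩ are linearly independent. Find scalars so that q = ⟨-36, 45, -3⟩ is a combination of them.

Since e₁, e₂ are independent, the coefficients expressing q are uniquely determined by a linear system.
Back-substitution yields (c₁, c₂) = (-3, 3).

q = -3e₁ + 3e₂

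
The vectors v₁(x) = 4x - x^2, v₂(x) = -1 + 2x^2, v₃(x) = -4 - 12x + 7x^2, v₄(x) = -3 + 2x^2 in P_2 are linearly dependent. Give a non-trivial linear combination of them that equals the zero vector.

Write each element as a vector in ℝ³ using {1, x, x^2}.
Write the vectors as columns of a matrix and find a nonzero vector in its null space.
A generator of the null space is (3, -1, 1, -1).

3v₁ - v₂ + v₃ - v₄ = 0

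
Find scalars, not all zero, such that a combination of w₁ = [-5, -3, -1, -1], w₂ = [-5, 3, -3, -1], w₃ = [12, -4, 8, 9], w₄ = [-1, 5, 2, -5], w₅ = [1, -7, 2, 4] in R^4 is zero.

3w₁ - w₂ + w₃ - w₄ - 3w₅ = 0

Write the vectors as columns of a matrix and find a nonzero vector in its null space.
One solution (up to scaling) is (3, -1, 1, -1, -3).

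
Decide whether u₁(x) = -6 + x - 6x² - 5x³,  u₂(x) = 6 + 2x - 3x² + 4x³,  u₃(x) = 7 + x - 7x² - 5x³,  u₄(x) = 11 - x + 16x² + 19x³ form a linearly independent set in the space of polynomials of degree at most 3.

Write each element as a coordinate vector in ℝ⁴ using {1, x, …, x³}.
Form the 4×4 matrix with these as columns; its determinant is 0.
A zero determinant means the columns are linearly dependent.

linearly dependent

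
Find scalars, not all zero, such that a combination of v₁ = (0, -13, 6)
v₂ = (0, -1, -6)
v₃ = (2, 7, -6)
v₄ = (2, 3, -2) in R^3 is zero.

Row-reduce the matrix with v₁, v₂, v₃, v₄ as columns; the null space gives the coefficients.
A generator of the null space is (1, -1, 3, -3).

v₁ - v₂ + 3v₃ - 3v₄ = 0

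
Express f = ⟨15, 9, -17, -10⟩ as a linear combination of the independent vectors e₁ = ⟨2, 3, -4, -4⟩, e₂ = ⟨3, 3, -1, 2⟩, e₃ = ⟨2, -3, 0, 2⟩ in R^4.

Set up the augmented matrix [e₁ | e₂ | e₃ | f] and row-reduce.
Back-substitution yields (α₁, α₂, α₃) = (4, 1, 2).

f = 4e₁ + e₂ + 2e₃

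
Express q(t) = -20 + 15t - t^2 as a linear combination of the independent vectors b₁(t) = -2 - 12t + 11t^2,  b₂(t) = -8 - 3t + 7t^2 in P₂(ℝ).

q = -2b₁ + 3b₂

Work in coordinates with respect to the standard basis {1, t, t^2}.
Since b₁, b₂ are independent, the coefficients expressing q are uniquely determined by a linear system.
Back-substitution yields (α₁, α₂) = (-2, 3).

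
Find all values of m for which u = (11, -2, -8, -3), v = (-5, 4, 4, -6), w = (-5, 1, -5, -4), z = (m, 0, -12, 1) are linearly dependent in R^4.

m = -57/2

The vectors are dependent exactly when the determinant of the matrix with rows u, v, w, z vanishes.
Cofactor expansion gives det = -84*m - 2394.
Solving -84*m - 2394 = 0 yields m = -57/2.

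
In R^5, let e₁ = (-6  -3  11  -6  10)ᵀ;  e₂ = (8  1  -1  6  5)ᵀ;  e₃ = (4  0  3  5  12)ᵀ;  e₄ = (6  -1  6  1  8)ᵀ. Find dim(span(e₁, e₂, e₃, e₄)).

dim = 3

Apply Gaussian elimination to the matrix whose rows are e₁, e₂, e₃, e₄.
Exactly 3 pivots survive; hence the rank is 3.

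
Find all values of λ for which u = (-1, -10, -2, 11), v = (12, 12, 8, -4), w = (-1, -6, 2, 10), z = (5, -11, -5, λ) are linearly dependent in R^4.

The vectors are dependent exactly when the determinant of the matrix with rows u, v, w, z vanishes.
Cofactor expansion gives det = 368*λ - 3956.
Solving 368*λ - 3956 = 0 yields λ = 43/4.

λ = 43/4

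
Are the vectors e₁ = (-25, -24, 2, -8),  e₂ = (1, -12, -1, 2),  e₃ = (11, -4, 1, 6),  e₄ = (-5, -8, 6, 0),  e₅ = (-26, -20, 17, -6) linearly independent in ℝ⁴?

linearly dependent

There are 5 vectors in a 4-dimensional space, so they cannot be linearly independent.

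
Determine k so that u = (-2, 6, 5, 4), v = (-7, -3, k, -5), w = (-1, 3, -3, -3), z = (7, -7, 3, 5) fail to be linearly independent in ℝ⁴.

The set is linearly dependent precisely when det[u; v; w; z] = 0.
The determinant works out to 140*k + 380.
Setting this to zero gives k = -19/7.

k = -19/7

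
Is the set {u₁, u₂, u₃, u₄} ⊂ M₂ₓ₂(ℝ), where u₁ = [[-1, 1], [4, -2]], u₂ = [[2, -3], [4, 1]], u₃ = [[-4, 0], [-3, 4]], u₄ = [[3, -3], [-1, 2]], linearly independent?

linearly independent

Take coordinates with respect to the standard basis {E₁₁, E₁₂, E₂₁, E₂₂}.
Form the 4×4 matrix with these as columns; its determinant is 4.
A nonzero determinant means the columns are linearly independent.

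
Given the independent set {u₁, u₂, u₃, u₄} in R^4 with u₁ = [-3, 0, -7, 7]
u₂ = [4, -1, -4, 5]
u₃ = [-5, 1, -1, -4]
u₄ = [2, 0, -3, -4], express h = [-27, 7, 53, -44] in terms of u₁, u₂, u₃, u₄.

Write h = a₁u₁ + … + a₄u₄ and equate components.
Row-reducing the augmented matrix gives the unique coefficients (a₁, …, a₄) = (-4, -4, 3, -4).

h = -4u₁ - 4u₂ + 3u₃ - 4u₄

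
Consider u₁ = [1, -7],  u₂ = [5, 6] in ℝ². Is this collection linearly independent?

linearly independent

Row-reduce the matrix whose columns are u₁, u₂.
The reduction yields 2 nonzero rows, so the rank is 2.
Since rank = 2 (the number of vectors), the set is linearly independent.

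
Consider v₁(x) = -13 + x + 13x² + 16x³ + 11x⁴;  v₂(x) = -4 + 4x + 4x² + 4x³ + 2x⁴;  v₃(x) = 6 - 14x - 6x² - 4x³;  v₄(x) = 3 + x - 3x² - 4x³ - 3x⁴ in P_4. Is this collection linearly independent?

linearly dependent

Write each element as a coordinate vector in ℝ⁵ using {1, x, …, x⁴}.
Place the vectors as rows of a 4×5 matrix and reduce to echelon form.
The reduction yields 2 nonzero rows, so the rank is 2.
Since rank 2 < 4, the set is linearly dependent.
Indeed 2v₁ - 11v₂ - 3v₃ = 0.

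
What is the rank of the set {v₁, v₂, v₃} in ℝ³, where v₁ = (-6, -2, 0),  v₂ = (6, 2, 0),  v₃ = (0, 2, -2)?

2

Form the matrix with v₁, v₂, v₃ as columns and reduce.
There are 2 pivot columns, so rank = 2.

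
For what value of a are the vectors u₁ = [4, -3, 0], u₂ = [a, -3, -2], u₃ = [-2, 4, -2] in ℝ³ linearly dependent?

Dependence holds iff the 3×3 matrix [u₁ u₂ u₃] is singular.
Cofactor expansion gives det = 44 - 6*a.
This vanishes exactly when a = 22/3.

a = 22/3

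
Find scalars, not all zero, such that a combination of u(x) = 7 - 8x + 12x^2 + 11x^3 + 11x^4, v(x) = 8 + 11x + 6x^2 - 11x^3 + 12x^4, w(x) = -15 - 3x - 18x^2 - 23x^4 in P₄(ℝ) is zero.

Pass to coordinate vectors relative to the basis {1, x, …, x^4}.
Set up α₁u + … + α₃w = 0 and solve the homogeneous system.
One solution (up to scaling) is (1, 1, 1).

u + v + w = 0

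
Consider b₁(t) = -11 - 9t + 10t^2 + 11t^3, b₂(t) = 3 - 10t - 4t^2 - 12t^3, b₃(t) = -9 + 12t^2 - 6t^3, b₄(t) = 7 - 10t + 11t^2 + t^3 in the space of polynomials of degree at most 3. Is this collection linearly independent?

linearly independent

Write each element as a coordinate vector in ℝ⁴ using {1, t, …, t^3}.
Place the vectors as rows of a 4×4 matrix and reduce to echelon form.
The reduction yields 4 nonzero rows, so the rank is 4.
Since rank = 4 (the number of vectors), the set is linearly independent.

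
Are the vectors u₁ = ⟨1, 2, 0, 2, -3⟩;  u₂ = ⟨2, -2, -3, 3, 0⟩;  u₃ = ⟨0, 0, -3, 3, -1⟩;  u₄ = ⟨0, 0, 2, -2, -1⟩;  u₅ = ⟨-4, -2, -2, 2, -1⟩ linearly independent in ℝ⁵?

linearly independent

Form the 5×5 matrix with these as columns; its determinant is 120.
A nonzero determinant means the columns are linearly independent.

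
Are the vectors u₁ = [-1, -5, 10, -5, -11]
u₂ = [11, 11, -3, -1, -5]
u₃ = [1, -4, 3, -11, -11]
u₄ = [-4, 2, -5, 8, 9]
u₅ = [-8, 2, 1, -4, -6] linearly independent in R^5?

Row-reduce the matrix whose columns are u₁, u₂, u₃, u₄, u₅.
The reduction yields 5 nonzero rows, so the rank is 5.
Since rank = 5 (the number of vectors), the set is linearly independent.

linearly independent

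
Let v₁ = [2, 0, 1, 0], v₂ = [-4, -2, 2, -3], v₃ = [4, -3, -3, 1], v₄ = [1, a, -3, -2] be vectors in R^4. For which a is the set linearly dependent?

Place the vectors as rows of a 4×4 matrix; dependence ⇔ determinant zero.
Cofactor expansion gives det = -22*a - 165.
Setting this to zero gives a = -15/2.

a = -15/2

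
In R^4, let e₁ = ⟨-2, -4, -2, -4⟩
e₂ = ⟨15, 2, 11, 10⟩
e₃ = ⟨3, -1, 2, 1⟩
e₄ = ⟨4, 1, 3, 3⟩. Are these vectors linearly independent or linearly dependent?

linearly dependent

Row-reduce the matrix whose columns are e₁, e₂, e₃, e₄.
The reduction yields 2 nonzero rows, so the rank is 2.
Since rank 2 < 4, the set is linearly dependent.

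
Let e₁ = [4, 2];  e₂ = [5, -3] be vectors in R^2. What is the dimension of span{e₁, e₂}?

Row-reduce the 2×2 matrix with these as rows.
Exactly 2 pivots survive; hence the rank is 2.

dim = 2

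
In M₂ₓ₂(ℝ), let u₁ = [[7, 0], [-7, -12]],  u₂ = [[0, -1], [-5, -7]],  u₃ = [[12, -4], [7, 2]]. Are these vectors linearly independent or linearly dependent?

linearly independent

Write each element as a coordinate vector in ℝ⁴ using {E₁₁, E₁₂, E₂₁, E₂₂}.
Row-reduce the matrix whose columns are u₁, u₂, u₃.
The reduction yields 3 nonzero rows, so the rank is 3.
Since rank = 3 (the number of vectors), the set is linearly independent.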